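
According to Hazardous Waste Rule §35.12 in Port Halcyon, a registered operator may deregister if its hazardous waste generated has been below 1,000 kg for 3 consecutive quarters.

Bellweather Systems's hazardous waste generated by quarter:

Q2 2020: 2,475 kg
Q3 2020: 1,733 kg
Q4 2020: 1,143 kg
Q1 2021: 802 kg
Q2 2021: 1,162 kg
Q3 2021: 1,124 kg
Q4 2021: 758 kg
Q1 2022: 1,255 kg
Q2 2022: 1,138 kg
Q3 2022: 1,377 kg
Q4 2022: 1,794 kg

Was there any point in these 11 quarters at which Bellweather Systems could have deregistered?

No

Quarters below 1,000 kg: Q1 2021, Q4 2021.
Longest run of consecutive quarters below the threshold: 1.
1 < 3, so Bellweather Systems never became eligible.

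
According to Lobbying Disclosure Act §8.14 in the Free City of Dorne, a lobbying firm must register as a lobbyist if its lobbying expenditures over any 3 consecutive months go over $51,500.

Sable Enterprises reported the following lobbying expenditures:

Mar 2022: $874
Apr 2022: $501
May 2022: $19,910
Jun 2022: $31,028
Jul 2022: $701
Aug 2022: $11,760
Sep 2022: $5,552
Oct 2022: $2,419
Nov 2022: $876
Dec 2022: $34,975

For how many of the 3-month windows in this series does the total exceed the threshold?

Mar 2022–May 2022: $874 + $501 + $19,910 = $21,285 (under)
Apr 2022–Jun 2022: $501 + $19,910 + $31,028 = $51,439 (under)
May 2022–Jul 2022: $19,910 + $31,028 + $701 = $51,639 (over)
Jun 2022–Aug 2022: $31,028 + $701 + $11,760 = $43,489 (under)
Jul 2022–Sep 2022: $701 + $11,760 + $5,552 = $18,013 (under)
Aug 2022–Oct 2022: $11,760 + $5,552 + $2,419 = $19,731 (under)
Sep 2022–Nov 2022: $5,552 + $2,419 + $876 = $8,847 (under)
Oct 2022–Dec 2022: $2,419 + $876 + $34,975 = $38,270 (under)
1 window exceeds the threshold.

1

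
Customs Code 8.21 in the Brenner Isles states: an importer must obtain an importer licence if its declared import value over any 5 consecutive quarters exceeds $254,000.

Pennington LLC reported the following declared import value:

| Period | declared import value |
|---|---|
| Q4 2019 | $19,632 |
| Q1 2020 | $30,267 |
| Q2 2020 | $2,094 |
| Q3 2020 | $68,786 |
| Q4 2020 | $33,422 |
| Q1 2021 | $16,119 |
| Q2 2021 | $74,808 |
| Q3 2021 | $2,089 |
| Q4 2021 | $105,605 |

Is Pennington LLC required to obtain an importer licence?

Q4 2019–Q4 2020: $19,632 + $30,267 + $2,094 + $68,786 + $33,422 = $154,201 (under)
Q1 2020–Q1 2021: $30,267 + $2,094 + $68,786 + $33,422 + $16,119 = $150,688 (under)
Q2 2020–Q2 2021: $2,094 + $68,786 + $33,422 + $16,119 + $74,808 = $195,229 (under)
Q3 2020–Q3 2021: $68,786 + $33,422 + $16,119 + $74,808 + $2,089 = $195,224 (under)
Q4 2020–Q4 2021: $33,422 + $16,119 + $74,808 + $2,089 + $105,605 = $232,043 (under)
No window exceeds $254,000.

No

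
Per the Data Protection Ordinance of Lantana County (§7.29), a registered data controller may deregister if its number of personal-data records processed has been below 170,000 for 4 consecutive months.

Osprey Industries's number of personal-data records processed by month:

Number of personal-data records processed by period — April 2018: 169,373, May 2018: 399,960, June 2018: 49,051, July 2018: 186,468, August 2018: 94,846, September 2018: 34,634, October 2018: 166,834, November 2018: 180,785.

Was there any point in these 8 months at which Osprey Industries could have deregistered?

No

Months below 170,000: April 2018, June 2018, August 2018, September 2018, October 2018.
Longest run of consecutive months below the threshold: 3.
3 < 4, so Osprey Industries never became eligible.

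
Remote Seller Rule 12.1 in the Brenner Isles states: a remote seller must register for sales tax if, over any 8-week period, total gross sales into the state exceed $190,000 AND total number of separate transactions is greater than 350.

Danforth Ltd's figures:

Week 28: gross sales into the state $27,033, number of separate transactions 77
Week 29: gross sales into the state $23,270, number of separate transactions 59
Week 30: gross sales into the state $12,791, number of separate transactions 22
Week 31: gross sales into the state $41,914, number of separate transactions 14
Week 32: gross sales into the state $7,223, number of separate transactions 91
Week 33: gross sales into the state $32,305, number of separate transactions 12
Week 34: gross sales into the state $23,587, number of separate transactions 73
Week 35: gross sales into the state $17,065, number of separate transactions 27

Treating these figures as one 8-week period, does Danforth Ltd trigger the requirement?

No

Total gross sales into the state: $27,033 + $23,270 + $12,791 + $41,914 + $7,223 + $32,305 + $23,587 + $17,065 = $185,188 (≤ $190,000).
Total number of separate transactions: 77 + 59 + 22 + 14 + 91 + 12 + 73 + 27 = 375 (> 350).
The test is 'and': the rule requires both, and at least one is not exceeded.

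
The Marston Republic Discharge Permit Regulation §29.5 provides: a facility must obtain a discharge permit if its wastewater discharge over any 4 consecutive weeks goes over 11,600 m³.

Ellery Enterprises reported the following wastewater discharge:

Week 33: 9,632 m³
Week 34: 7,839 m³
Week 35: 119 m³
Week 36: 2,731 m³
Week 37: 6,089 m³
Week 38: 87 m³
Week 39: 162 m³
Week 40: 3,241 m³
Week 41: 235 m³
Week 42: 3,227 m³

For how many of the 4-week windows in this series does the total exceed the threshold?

2

Week 33–Week 36: 9,632 m³ + 7,839 m³ + 119 m³ + 2,731 m³ = 20,321 m³ (over)
Week 34–Week 37: 7,839 m³ + 119 m³ + 2,731 m³ + 6,089 m³ = 16,778 m³ (over)
Week 35–Week 38: 119 m³ + 2,731 m³ + 6,089 m³ + 87 m³ = 9,026 m³ (under)
Week 36–Week 39: 2,731 m³ + 6,089 m³ + 87 m³ + 162 m³ = 9,069 m³ (under)
Week 37–Week 40: 6,089 m³ + 87 m³ + 162 m³ + 3,241 m³ = 9,579 m³ (under)
Week 38–Week 41: 87 m³ + 162 m³ + 3,241 m³ + 235 m³ = 3,725 m³ (under)
Week 39–Week 42: 162 m³ + 3,241 m³ + 235 m³ + 3,227 m³ = 6,865 m³ (under)
2 windows exceed the threshold.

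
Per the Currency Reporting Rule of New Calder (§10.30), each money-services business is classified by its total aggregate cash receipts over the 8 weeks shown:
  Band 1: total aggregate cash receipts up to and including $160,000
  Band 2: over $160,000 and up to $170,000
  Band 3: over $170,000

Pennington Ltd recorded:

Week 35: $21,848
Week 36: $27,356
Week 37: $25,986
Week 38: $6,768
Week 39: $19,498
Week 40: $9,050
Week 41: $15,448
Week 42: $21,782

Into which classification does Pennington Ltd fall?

Total aggregate cash receipts: $21,848 + $27,356 + $25,986 + $6,768 + $19,498 + $9,050 + $15,448 + $21,782 = $147,736.
$147,736 ≤ $160,000, so Band 1 applies.

Band 1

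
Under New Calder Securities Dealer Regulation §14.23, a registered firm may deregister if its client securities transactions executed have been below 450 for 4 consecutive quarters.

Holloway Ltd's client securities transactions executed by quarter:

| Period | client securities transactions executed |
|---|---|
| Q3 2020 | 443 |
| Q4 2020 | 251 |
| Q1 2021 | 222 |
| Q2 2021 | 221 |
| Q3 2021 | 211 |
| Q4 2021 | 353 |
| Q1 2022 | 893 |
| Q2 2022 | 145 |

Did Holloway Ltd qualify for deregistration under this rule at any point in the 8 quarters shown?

Yes

Quarters below 450: Q3 2020, Q4 2020, Q1 2021, Q2 2021, Q3 2021, Q4 2021, Q2 2022.
Longest run of consecutive quarters below the threshold: 6.
6 ≥ 4, so Holloway Ltd became eligible.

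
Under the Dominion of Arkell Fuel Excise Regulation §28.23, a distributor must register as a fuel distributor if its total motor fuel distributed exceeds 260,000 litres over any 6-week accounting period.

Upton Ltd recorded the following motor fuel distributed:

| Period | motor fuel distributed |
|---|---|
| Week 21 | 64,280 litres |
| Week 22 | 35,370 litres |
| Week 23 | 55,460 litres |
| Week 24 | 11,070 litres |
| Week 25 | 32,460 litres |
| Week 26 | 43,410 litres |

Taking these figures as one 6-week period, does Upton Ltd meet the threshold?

No

Total motor fuel distributed: 64,280 litres + 35,370 litres + 55,460 litres + 11,070 litres + 32,460 litres + 43,410 litres = 242,050 litres.
242,050 litres ≤ 260,000 litres, so the threshold is not exceeded.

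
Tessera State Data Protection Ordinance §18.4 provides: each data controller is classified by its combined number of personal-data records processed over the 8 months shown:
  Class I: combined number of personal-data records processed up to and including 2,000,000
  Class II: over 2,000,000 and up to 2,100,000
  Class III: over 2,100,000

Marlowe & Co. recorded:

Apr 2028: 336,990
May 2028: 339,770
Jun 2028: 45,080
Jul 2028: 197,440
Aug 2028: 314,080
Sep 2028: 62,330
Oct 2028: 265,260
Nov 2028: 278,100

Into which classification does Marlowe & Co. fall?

Combined number of personal-data records processed: 336,990 + 339,770 + 45,080 + 197,440 + 314,080 + 62,330 + 265,260 + 278,100 = 1,839,050.
1,839,050 ≤ 2,000,000, so Class I applies.

Class I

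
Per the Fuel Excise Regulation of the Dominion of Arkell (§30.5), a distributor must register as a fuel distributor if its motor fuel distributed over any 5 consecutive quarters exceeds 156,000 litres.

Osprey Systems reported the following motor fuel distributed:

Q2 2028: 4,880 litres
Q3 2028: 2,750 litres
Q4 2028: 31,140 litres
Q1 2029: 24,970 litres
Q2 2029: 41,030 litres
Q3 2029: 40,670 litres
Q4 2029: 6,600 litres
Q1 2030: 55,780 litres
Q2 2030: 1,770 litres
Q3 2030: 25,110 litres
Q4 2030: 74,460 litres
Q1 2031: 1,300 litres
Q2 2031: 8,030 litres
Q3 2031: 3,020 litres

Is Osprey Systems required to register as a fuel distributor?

Q2 2028–Q2 2029: 4,880 litres + 2,750 litres + 31,140 litres + 24,970 litres + 41,030 litres = 104,770 litres (under)
Q3 2028–Q3 2029: 2,750 litres + 31,140 litres + 24,970 litres + 41,030 litres + 40,670 litres = 140,560 litres (under)
Q4 2028–Q4 2029: 31,140 litres + 24,970 litres + 41,030 litres + 40,670 litres + 6,600 litres = 144,410 litres (under)
Q1 2029–Q1 2030: 24,970 litres + 41,030 litres + 40,670 litres + 6,600 litres + 55,780 litres = 169,050 litres (over)
Q2 2029–Q2 2030: 41,030 litres + 40,670 litres + 6,600 litres + 55,780 litres + 1,770 litres = 145,850 litres (under)
Q3 2029–Q3 2030: 40,670 litres + 6,600 litres + 55,780 litres + 1,770 litres + 25,110 litres = 129,930 litres (under)
Q4 2029–Q4 2030: 6,600 litres + 55,780 litres + 1,770 litres + 25,110 litres + 74,460 litres = 163,720 litres (over)
Q1 2030–Q1 2031: 55,780 litres + 1,770 litres + 25,110 litres + 74,460 litres + 1,300 litres = 158,420 litres (over)
Q2 2030–Q2 2031: 1,770 litres + 25,110 litres + 74,460 litres + 1,300 litres + 8,030 litres = 110,670 litres (under)
Q3 2030–Q3 2031: 25,110 litres + 74,460 litres + 1,300 litres + 8,030 litres + 3,020 litres = 111,920 litres (under)
At least one window exceeds 156,000 litres.

Yes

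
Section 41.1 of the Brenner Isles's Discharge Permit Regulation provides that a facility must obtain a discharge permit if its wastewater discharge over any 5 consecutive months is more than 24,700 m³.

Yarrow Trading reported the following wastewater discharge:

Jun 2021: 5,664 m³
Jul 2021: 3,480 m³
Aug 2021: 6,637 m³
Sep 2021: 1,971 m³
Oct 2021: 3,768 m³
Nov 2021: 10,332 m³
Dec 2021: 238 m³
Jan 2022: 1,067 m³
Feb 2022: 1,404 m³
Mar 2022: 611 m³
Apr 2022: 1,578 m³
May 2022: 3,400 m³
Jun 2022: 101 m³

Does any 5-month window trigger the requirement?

Jun 2021–Oct 2021: 5,664 m³ + 3,480 m³ + 6,637 m³ + 1,971 m³ + 3,768 m³ = 21,520 m³ (under)
Jul 2021–Nov 2021: 3,480 m³ + 6,637 m³ + 1,971 m³ + 3,768 m³ + 10,332 m³ = 26,188 m³ (over)
Aug 2021–Dec 2021: 6,637 m³ + 1,971 m³ + 3,768 m³ + 10,332 m³ + 238 m³ = 22,946 m³ (under)
Sep 2021–Jan 2022: 1,971 m³ + 3,768 m³ + 10,332 m³ + 238 m³ + 1,067 m³ = 17,376 m³ (under)
Oct 2021–Feb 2022: 3,768 m³ + 10,332 m³ + 238 m³ + 1,067 m³ + 1,404 m³ = 16,809 m³ (under)
Nov 2021–Mar 2022: 10,332 m³ + 238 m³ + 1,067 m³ + 1,404 m³ + 611 m³ = 13,652 m³ (under)
Dec 2021–Apr 2022: 238 m³ + 1,067 m³ + 1,404 m³ + 611 m³ + 1,578 m³ = 4,898 m³ (under)
Jan 2022–May 2022: 1,067 m³ + 1,404 m³ + 611 m³ + 1,578 m³ + 3,400 m³ = 8,060 m³ (under)
Feb 2022–Jun 2022: 1,404 m³ + 611 m³ + 1,578 m³ + 3,400 m³ + 101 m³ = 7,094 m³ (under)
At least one window exceeds 24,700 m³.

Yes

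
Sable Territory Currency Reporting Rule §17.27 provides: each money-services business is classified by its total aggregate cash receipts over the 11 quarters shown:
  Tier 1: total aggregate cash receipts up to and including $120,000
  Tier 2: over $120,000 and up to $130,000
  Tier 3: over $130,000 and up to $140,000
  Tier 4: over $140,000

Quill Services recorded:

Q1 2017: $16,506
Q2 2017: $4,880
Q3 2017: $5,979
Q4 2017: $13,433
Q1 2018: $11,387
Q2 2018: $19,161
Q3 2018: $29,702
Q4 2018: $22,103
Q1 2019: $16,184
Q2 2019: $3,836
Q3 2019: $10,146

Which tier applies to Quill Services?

Total aggregate cash receipts: $16,506 + $4,880 + $5,979 + $13,433 + $11,387 + $19,161 + $29,702 + $22,103 + $16,184 + $3,836 + $10,146 = $153,317.
$153,317 > $140,000, so Tier 4 applies.

Tier 4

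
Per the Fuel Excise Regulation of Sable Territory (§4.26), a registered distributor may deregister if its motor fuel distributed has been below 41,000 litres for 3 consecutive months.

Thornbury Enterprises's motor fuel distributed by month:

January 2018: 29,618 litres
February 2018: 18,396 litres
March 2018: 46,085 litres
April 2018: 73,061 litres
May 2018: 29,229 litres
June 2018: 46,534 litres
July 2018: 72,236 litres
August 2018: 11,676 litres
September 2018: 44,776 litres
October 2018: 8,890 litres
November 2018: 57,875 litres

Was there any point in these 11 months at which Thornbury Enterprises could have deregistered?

No

Months below 41,000 litres: January 2018, February 2018, May 2018, August 2018, October 2018.
Longest run of consecutive months below the threshold: 2.
2 < 3, so Thornbury Enterprises never became eligible.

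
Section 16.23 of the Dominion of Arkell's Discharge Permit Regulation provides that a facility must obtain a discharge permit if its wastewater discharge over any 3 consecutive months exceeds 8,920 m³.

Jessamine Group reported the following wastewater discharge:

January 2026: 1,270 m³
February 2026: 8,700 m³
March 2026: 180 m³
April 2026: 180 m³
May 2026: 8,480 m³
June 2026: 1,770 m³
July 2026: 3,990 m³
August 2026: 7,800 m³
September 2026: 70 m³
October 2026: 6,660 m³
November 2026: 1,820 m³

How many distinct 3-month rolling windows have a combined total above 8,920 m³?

7

January 2026–March 2026: 1,270 m³ + 8,700 m³ + 180 m³ = 10,150 m³ (over)
February 2026–April 2026: 8,700 m³ + 180 m³ + 180 m³ = 9,060 m³ (over)
March 2026–May 2026: 180 m³ + 180 m³ + 8,480 m³ = 8,840 m³ (under)
April 2026–June 2026: 180 m³ + 8,480 m³ + 1,770 m³ = 10,430 m³ (over)
May 2026–July 2026: 8,480 m³ + 1,770 m³ + 3,990 m³ = 14,240 m³ (over)
June 2026–August 2026: 1,770 m³ + 3,990 m³ + 7,800 m³ = 13,560 m³ (over)
July 2026–September 2026: 3,990 m³ + 7,800 m³ + 70 m³ = 11,860 m³ (over)
August 2026–October 2026: 7,800 m³ + 70 m³ + 6,660 m³ = 14,530 m³ (over)
September 2026–November 2026: 70 m³ + 6,660 m³ + 1,820 m³ = 8,550 m³ (under)
7 windows exceed the threshold.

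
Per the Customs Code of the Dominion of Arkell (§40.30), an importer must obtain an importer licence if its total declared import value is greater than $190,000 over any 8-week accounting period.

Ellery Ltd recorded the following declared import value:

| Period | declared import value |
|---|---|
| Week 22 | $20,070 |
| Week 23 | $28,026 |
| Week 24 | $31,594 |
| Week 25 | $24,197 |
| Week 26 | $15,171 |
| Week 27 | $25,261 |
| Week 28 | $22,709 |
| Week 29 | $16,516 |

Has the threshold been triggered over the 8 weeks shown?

No

Total declared import value: $20,070 + $28,026 + $31,594 + $24,197 + $15,171 + $25,261 + $22,709 + $16,516 = $183,544.
$183,544 ≤ $190,000, so the threshold is not exceeded.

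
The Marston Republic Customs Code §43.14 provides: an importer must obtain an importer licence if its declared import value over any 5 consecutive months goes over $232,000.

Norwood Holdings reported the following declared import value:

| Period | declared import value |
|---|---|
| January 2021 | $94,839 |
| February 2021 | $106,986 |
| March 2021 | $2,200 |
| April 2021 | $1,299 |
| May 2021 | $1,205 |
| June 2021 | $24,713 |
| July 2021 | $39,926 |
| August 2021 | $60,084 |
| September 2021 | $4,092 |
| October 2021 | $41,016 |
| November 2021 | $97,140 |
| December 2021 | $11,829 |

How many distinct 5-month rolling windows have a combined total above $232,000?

January 2021–May 2021: $94,839 + $106,986 + $2,200 + $1,299 + $1,205 = $206,529 (under)
February 2021–June 2021: $106,986 + $2,200 + $1,299 + $1,205 + $24,713 = $136,403 (under)
March 2021–July 2021: $2,200 + $1,299 + $1,205 + $24,713 + $39,926 = $69,343 (under)
April 2021–August 2021: $1,299 + $1,205 + $24,713 + $39,926 + $60,084 = $127,227 (under)
May 2021–September 2021: $1,205 + $24,713 + $39,926 + $60,084 + $4,092 = $130,020 (under)
June 2021–October 2021: $24,713 + $39,926 + $60,084 + $4,092 + $41,016 = $169,831 (under)
July 2021–November 2021: $39,926 + $60,084 + $4,092 + $41,016 + $97,140 = $242,258 (over)
August 2021–December 2021: $60,084 + $4,092 + $41,016 + $97,140 + $11,829 = $214,161 (under)
1 window exceeds the threshold.

1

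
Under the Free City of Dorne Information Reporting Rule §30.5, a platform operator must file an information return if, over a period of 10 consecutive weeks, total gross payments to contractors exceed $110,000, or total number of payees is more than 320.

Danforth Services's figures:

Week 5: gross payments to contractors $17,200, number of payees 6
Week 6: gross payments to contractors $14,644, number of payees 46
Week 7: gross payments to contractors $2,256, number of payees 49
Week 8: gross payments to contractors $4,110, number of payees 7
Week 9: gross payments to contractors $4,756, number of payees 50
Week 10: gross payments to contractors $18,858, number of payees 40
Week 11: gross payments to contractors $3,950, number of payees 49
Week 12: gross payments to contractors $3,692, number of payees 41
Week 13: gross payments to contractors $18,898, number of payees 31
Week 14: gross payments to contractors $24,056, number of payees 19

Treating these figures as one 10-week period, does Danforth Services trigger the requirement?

Yes

Total gross payments to contractors: $17,200 + $14,644 + $2,256 + $4,110 + $4,756 + $18,858 + $3,950 + $3,692 + $18,898 + $24,056 = $112,420 (> $110,000).
Total number of payees: 6 + 46 + 49 + 7 + 50 + 40 + 49 + 41 + 31 + 19 = 338 (> 320).
The test is 'or': at least one threshold is exceeded.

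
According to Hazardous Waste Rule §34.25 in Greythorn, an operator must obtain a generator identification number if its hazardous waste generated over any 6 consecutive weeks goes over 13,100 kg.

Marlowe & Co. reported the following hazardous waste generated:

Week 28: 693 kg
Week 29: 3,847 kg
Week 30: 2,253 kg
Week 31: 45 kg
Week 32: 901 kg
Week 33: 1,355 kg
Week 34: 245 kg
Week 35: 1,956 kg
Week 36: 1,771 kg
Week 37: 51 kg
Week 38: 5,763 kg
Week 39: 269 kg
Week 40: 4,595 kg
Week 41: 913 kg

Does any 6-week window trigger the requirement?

Yes

Week 28–Week 33: 693 kg + 3,847 kg + 2,253 kg + 45 kg + 901 kg + 1,355 kg = 9,094 kg (under)
Week 29–Week 34: 3,847 kg + 2,253 kg + 45 kg + 901 kg + 1,355 kg + 245 kg = 8,646 kg (under)
Week 30–Week 35: 2,253 kg + 45 kg + 901 kg + 1,355 kg + 245 kg + 1,956 kg = 6,755 kg (under)
Week 31–Week 36: 45 kg + 901 kg + 1,355 kg + 245 kg + 1,956 kg + 1,771 kg = 6,273 kg (under)
Week 32–Week 37: 901 kg + 1,355 kg + 245 kg + 1,956 kg + 1,771 kg + 51 kg = 6,279 kg (under)
Week 33–Week 38: 1,355 kg + 245 kg + 1,956 kg + 1,771 kg + 51 kg + 5,763 kg = 11,141 kg (under)
Week 34–Week 39: 245 kg + 1,956 kg + 1,771 kg + 51 kg + 5,763 kg + 269 kg = 10,055 kg (under)
Week 35–Week 40: 1,956 kg + 1,771 kg + 51 kg + 5,763 kg + 269 kg + 4,595 kg = 14,405 kg (over)
Week 36–Week 41: 1,771 kg + 51 kg + 5,763 kg + 269 kg + 4,595 kg + 913 kg = 13,362 kg (over)
At least one window exceeds 13,100 kg.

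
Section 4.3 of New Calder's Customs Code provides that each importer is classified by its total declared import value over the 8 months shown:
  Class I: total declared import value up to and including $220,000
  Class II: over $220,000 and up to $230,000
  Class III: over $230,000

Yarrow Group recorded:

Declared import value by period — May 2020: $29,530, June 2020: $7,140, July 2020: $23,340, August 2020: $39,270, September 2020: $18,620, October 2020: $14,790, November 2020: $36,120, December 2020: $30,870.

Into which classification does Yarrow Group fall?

Total declared import value: $29,530 + $7,140 + $23,340 + $39,270 + $18,620 + $14,790 + $36,120 + $30,870 = $199,680.
$199,680 ≤ $220,000, so Class I applies.

Class I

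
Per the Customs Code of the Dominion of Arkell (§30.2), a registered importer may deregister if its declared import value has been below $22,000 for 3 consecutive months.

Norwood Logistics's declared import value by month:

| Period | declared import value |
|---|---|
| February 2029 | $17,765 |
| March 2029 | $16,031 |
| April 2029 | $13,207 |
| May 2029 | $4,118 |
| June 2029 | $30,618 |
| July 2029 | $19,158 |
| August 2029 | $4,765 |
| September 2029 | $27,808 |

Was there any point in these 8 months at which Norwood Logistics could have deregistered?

Yes

Months below $22,000: February 2029, March 2029, April 2029, May 2029, July 2029, August 2029.
Longest run of consecutive months below the threshold: 4.
4 ≥ 3, so Norwood Logistics became eligible.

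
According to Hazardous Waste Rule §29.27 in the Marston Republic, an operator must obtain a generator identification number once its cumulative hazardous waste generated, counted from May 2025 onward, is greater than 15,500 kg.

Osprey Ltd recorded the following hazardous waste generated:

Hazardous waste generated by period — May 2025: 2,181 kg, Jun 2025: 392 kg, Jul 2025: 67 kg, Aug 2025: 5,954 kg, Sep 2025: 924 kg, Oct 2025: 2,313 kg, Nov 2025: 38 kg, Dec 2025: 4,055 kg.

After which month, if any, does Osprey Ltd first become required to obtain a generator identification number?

Through May 2025: 2,181 kg
Through Jun 2025: 2,573 kg
Through Jul 2025: 2,640 kg
Through Aug 2025: 8,594 kg
Through Sep 2025: 9,518 kg
Through Oct 2025: 11,831 kg
Through Nov 2025: 11,869 kg
Through Dec 2025: 15,924 kg ← exceeds threshold

Dec 2025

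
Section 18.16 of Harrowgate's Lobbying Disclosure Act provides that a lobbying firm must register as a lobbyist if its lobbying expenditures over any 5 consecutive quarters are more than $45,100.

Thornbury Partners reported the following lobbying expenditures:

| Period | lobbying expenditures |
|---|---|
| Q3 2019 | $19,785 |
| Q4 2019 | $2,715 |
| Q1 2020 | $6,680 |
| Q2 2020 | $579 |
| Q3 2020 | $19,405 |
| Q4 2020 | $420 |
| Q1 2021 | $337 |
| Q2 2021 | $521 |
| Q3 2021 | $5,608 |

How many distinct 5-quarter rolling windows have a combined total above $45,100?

1

Q3 2019–Q3 2020: $19,785 + $2,715 + $6,680 + $579 + $19,405 = $49,164 (over)
Q4 2019–Q4 2020: $2,715 + $6,680 + $579 + $19,405 + $420 = $29,799 (under)
Q1 2020–Q1 2021: $6,680 + $579 + $19,405 + $420 + $337 = $27,421 (under)
Q2 2020–Q2 2021: $579 + $19,405 + $420 + $337 + $521 = $21,262 (under)
Q3 2020–Q3 2021: $19,405 + $420 + $337 + $521 + $5,608 = $26,291 (under)
1 window exceeds the threshold.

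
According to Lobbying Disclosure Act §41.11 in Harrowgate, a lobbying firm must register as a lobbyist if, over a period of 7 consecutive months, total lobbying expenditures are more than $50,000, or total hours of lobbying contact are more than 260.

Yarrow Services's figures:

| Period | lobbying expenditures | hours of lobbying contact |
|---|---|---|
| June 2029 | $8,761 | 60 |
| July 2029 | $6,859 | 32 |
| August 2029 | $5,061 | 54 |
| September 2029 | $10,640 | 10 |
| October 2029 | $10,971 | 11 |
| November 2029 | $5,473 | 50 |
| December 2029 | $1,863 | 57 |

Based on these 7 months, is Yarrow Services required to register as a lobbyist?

Yes

Total lobbying expenditures: $8,761 + $6,859 + $5,061 + $10,640 + $10,971 + $5,473 + $1,863 = $49,628 (≤ $50,000).
Total hours of lobbying contact: 60 + 32 + 54 + 10 + 11 + 50 + 57 = 274 (> 260).
The test is 'or': at least one threshold is exceeded.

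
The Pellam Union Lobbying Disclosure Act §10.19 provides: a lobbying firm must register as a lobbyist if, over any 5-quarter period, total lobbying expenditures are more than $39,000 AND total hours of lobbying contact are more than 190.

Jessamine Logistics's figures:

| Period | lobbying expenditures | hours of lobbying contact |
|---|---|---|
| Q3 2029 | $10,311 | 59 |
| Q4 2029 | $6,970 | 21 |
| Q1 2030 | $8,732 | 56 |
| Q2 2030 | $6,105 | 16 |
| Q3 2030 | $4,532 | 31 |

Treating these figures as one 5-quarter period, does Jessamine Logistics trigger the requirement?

Total lobbying expenditures: $10,311 + $6,970 + $8,732 + $6,105 + $4,532 = $36,650 (≤ $39,000).
Total hours of lobbying contact: 59 + 21 + 56 + 16 + 31 = 183 (≤ 190).
The test is 'and': the rule requires both, and at least one is not exceeded.

No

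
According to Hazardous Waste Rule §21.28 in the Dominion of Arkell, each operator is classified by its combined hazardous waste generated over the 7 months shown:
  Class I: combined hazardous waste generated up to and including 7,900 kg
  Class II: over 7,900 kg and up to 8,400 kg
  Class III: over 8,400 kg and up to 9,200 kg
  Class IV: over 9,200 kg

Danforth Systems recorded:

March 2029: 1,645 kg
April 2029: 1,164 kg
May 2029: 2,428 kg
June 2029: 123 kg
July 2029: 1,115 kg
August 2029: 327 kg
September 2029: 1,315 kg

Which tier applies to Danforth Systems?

Combined hazardous waste generated: 1,645 kg + 1,164 kg + 2,428 kg + 123 kg + 1,115 kg + 327 kg + 1,315 kg = 8,117 kg.
7,900 kg < 8,117 kg ≤ 8,400 kg, so Class II applies.

Class II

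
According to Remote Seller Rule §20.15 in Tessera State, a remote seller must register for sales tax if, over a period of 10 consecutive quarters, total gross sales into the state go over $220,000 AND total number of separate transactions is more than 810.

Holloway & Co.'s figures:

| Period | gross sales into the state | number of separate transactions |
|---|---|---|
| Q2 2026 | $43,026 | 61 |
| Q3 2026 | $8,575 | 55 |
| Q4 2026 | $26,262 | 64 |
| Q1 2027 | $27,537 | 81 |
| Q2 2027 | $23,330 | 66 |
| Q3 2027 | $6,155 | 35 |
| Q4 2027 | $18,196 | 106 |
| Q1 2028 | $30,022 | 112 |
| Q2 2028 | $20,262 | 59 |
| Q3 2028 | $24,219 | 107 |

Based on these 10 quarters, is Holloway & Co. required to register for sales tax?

Total gross sales into the state: $43,026 + $8,575 + $26,262 + $27,537 + $23,330 + $6,155 + $18,196 + $30,022 + $20,262 + $24,219 = $227,584 (> $220,000).
Total number of separate transactions: 61 + 55 + 64 + 81 + 66 + 35 + 106 + 112 + 59 + 107 = 746 (≤ 810).
The test is 'and': the rule requires both, and at least one is not exceeded.

No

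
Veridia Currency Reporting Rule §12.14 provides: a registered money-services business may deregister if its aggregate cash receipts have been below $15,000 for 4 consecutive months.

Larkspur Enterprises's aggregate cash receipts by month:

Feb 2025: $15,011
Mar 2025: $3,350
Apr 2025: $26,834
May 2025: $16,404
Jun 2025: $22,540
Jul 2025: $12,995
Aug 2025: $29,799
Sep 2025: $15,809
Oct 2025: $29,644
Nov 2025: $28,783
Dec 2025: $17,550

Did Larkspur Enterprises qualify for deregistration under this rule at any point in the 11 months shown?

Months below $15,000: Mar 2025, Jul 2025.
Longest run of consecutive months below the threshold: 1.
1 < 4, so Larkspur Enterprises never became eligible.

No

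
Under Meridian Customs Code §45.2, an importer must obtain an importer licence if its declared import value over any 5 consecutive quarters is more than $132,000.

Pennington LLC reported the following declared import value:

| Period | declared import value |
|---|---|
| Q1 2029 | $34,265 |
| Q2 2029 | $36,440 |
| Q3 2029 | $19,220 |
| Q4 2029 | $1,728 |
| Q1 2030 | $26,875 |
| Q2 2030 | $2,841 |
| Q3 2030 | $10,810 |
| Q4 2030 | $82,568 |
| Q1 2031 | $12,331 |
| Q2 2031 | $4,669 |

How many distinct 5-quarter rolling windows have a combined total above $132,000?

Q1 2029–Q1 2030: $34,265 + $36,440 + $19,220 + $1,728 + $26,875 = $118,528 (under)
Q2 2029–Q2 2030: $36,440 + $19,220 + $1,728 + $26,875 + $2,841 = $87,104 (under)
Q3 2029–Q3 2030: $19,220 + $1,728 + $26,875 + $2,841 + $10,810 = $61,474 (under)
Q4 2029–Q4 2030: $1,728 + $26,875 + $2,841 + $10,810 + $82,568 = $124,822 (under)
Q1 2030–Q1 2031: $26,875 + $2,841 + $10,810 + $82,568 + $12,331 = $135,425 (over)
Q2 2030–Q2 2031: $2,841 + $10,810 + $82,568 + $12,331 + $4,669 = $113,219 (under)
1 window exceeds the threshold.

1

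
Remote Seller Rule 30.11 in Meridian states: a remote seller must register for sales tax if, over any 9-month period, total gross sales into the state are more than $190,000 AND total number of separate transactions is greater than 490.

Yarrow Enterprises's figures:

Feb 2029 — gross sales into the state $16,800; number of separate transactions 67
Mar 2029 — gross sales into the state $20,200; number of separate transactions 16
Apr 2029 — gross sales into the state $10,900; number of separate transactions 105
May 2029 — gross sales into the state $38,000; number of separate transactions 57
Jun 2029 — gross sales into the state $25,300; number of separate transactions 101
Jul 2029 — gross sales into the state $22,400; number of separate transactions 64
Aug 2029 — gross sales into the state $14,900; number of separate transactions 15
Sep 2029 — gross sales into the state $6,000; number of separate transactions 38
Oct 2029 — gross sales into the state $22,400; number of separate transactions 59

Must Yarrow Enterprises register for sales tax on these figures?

Total gross sales into the state: $16,800 + $20,200 + $10,900 + $38,000 + $25,300 + $22,400 + $14,900 + $6,000 + $22,400 = $176,900 (≤ $190,000).
Total number of separate transactions: 67 + 16 + 105 + 57 + 101 + 64 + 15 + 38 + 59 = 522 (> 490).
The test is 'and': the rule requires both, and at least one is not exceeded.

No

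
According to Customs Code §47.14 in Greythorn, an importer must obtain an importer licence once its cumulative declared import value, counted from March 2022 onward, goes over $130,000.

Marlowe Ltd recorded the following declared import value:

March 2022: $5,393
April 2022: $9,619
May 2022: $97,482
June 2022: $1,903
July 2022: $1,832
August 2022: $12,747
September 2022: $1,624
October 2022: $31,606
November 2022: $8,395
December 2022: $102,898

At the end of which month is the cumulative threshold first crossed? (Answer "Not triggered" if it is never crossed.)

September 2022

Through March 2022: $5,393
Through April 2022: $15,012
Through May 2022: $112,494
Through June 2022: $114,397
Through July 2022: $116,229
Through August 2022: $128,976
Through September 2022: $130,600 ← exceeds threshold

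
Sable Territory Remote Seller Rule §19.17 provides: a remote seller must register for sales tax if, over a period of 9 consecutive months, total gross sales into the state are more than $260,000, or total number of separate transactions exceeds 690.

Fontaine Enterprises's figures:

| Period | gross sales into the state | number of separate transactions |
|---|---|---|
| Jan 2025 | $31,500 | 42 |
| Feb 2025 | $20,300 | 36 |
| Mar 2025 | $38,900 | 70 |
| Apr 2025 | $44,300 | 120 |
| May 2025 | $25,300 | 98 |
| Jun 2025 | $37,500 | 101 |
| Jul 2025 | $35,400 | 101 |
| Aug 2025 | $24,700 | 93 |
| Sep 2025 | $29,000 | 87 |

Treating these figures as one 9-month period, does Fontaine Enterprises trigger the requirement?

Yes

Total gross sales into the state: $31,500 + $20,300 + $38,900 + $44,300 + $25,300 + $37,500 + $35,400 + $24,700 + $29,000 = $286,900 (> $260,000).
Total number of separate transactions: 42 + 36 + 70 + 120 + 98 + 101 + 101 + 93 + 87 = 748 (> 690).
The test is 'or': at least one threshold is exceeded.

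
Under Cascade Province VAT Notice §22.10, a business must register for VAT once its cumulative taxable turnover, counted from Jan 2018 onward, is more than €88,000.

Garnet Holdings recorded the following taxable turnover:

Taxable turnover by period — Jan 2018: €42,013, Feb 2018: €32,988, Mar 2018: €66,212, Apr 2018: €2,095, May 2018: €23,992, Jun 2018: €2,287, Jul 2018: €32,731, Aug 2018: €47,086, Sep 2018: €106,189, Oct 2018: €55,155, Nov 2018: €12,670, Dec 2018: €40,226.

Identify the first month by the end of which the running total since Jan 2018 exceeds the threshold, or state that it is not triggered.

Through Jan 2018: €42,013
Through Feb 2018: €75,001
Through Mar 2018: €141,213 ← exceeds threshold

Mar 2018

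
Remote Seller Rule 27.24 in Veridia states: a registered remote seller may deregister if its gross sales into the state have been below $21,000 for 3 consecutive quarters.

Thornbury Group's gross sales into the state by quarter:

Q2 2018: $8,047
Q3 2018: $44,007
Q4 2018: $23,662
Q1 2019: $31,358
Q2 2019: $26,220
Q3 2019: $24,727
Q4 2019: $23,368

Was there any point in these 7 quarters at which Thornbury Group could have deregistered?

No

Quarters below $21,000: Q2 2018.
Longest run of consecutive quarters below the threshold: 1.
1 < 3, so Thornbury Group never became eligible.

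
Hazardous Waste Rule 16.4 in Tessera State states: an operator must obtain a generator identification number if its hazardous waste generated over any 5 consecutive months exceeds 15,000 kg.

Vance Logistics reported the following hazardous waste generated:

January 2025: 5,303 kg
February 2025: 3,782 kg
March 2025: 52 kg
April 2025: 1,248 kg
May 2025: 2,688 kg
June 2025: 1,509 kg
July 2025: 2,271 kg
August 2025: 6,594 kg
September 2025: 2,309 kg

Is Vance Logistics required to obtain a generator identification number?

January 2025–May 2025: 5,303 kg + 3,782 kg + 52 kg + 1,248 kg + 2,688 kg = 13,073 kg (under)
February 2025–June 2025: 3,782 kg + 52 kg + 1,248 kg + 2,688 kg + 1,509 kg = 9,279 kg (under)
March 2025–July 2025: 52 kg + 1,248 kg + 2,688 kg + 1,509 kg + 2,271 kg = 7,768 kg (under)
April 2025–August 2025: 1,248 kg + 2,688 kg + 1,509 kg + 2,271 kg + 6,594 kg = 14,310 kg (under)
May 2025–September 2025: 2,688 kg + 1,509 kg + 2,271 kg + 6,594 kg + 2,309 kg = 15,371 kg (over)
At least one window exceeds 15,000 kg.

Yes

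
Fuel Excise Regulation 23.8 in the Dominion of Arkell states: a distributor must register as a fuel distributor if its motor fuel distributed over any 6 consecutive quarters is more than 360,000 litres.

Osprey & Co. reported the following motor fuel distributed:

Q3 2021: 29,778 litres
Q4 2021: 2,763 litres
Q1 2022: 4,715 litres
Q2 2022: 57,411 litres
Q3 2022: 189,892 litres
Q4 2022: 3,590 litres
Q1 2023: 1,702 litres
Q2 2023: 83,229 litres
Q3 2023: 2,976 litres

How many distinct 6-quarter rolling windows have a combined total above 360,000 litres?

Q3 2021–Q4 2022: 29,778 litres + 2,763 litres + 4,715 litres + 57,411 litres + 189,892 litres + 3,590 litres = 288,149 litres (under)
Q4 2021–Q1 2023: 2,763 litres + 4,715 litres + 57,411 litres + 189,892 litres + 3,590 litres + 1,702 litres = 260,073 litres (under)
Q1 2022–Q2 2023: 4,715 litres + 57,411 litres + 189,892 litres + 3,590 litres + 1,702 litres + 83,229 litres = 340,539 litres (under)
Q2 2022–Q3 2023: 57,411 litres + 189,892 litres + 3,590 litres + 1,702 litres + 83,229 litres + 2,976 litres = 338,800 litres (under)
0 windows exceed the threshold.

0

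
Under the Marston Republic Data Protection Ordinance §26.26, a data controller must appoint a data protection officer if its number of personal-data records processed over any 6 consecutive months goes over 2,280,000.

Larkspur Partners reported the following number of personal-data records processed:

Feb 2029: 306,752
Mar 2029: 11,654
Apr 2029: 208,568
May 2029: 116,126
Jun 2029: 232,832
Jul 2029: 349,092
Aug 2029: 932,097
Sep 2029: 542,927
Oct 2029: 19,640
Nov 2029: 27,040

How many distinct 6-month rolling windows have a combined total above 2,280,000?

Feb 2029–Jul 2029: 306,752 + 11,654 + 208,568 + 116,126 + 232,832 + 349,092 = 1,225,024 (under)
Mar 2029–Aug 2029: 11,654 + 208,568 + 116,126 + 232,832 + 349,092 + 932,097 = 1,850,369 (under)
Apr 2029–Sep 2029: 208,568 + 116,126 + 232,832 + 349,092 + 932,097 + 542,927 = 2,381,642 (over)
May 2029–Oct 2029: 116,126 + 232,832 + 349,092 + 932,097 + 542,927 + 19,640 = 2,192,714 (under)
Jun 2029–Nov 2029: 232,832 + 349,092 + 932,097 + 542,927 + 19,640 + 27,040 = 2,103,628 (under)
1 window exceeds the threshold.

1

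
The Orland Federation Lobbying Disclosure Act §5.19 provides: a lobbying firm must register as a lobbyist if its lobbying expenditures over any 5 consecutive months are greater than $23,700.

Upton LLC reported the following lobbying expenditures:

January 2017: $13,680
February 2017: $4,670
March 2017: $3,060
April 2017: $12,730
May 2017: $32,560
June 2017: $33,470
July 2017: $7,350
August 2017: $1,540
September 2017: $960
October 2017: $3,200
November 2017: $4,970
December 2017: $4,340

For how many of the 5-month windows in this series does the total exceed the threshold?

January 2017–May 2017: $13,680 + $4,670 + $3,060 + $12,730 + $32,560 = $66,700 (over)
February 2017–June 2017: $4,670 + $3,060 + $12,730 + $32,560 + $33,470 = $86,490 (over)
March 2017–July 2017: $3,060 + $12,730 + $32,560 + $33,470 + $7,350 = $89,170 (over)
April 2017–August 2017: $12,730 + $32,560 + $33,470 + $7,350 + $1,540 = $87,650 (over)
May 2017–September 2017: $32,560 + $33,470 + $7,350 + $1,540 + $960 = $75,880 (over)
June 2017–October 2017: $33,470 + $7,350 + $1,540 + $960 + $3,200 = $46,520 (over)
July 2017–November 2017: $7,350 + $1,540 + $960 + $3,200 + $4,970 = $18,020 (under)
August 2017–December 2017: $1,540 + $960 + $3,200 + $4,970 + $4,340 = $15,010 (under)
6 windows exceed the threshold.

6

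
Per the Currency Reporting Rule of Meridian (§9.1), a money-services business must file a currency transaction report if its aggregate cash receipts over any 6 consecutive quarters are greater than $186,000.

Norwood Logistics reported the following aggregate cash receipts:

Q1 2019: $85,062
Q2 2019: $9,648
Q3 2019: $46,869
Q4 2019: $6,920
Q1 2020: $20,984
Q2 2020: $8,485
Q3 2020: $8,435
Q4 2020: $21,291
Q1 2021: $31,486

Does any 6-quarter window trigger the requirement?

Q1 2019–Q2 2020: $85,062 + $9,648 + $46,869 + $6,920 + $20,984 + $8,485 = $177,968 (under)
Q2 2019–Q3 2020: $9,648 + $46,869 + $6,920 + $20,984 + $8,485 + $8,435 = $101,341 (under)
Q3 2019–Q4 2020: $46,869 + $6,920 + $20,984 + $8,485 + $8,435 + $21,291 = $112,984 (under)
Q4 2019–Q1 2021: $6,920 + $20,984 + $8,485 + $8,435 + $21,291 + $31,486 = $97,601 (under)
No window exceeds $186,000.

No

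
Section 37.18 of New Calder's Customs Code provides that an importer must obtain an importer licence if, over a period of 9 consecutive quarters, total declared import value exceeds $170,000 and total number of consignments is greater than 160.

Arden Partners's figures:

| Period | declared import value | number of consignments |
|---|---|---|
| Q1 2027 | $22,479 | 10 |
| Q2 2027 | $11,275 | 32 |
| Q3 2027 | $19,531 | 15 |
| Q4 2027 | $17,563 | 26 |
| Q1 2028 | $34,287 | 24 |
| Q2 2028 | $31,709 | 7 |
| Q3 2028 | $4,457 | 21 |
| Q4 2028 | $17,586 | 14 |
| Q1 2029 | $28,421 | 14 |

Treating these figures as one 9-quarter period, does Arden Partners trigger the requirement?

Total declared import value: $22,479 + $11,275 + $19,531 + $17,563 + $34,287 + $31,709 + $4,457 + $17,586 + $28,421 = $187,308 (> $170,000).
Total number of consignments: 10 + 32 + 15 + 26 + 24 + 7 + 21 + 14 + 14 = 163 (> 160).
The test is 'and': both thresholds are exceeded.

Yes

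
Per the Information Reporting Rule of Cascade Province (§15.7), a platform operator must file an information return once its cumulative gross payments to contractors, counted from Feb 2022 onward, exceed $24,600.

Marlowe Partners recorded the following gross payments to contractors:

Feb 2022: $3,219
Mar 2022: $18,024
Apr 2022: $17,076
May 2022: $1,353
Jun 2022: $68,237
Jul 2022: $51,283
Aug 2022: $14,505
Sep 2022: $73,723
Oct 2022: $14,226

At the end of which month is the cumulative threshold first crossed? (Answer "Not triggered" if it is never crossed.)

Through Feb 2022: $3,219
Through Mar 2022: $21,243
Through Apr 2022: $38,319 ← exceeds threshold

Apr 2022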